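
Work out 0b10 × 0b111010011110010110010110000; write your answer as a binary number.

Multiply each base-2 digit by 2, carrying:
  0×2 = 0 → write 0
  0×2 = 0 → write 0
  0×2 = 0 → write 0
  0×2 = 0 → write 0
  1×2 = 2 → write 0 carry 1
  1×2+1 = 3 → write 1 carry 1
  0×2+1 = 1 → write 1
  1×2 = 2 → write 0 carry 1
  0×2+1 = 1 → write 1
  0×2 = 0 → write 0
  1×2 = 2 → write 0 carry 1
  1×2+1 = 3 → write 1 carry 1
  0×2+1 = 1 → write 1
  1×2 = 2 → write 0 carry 1
  0×2+1 = 1 → write 1
  0×2 = 0 → write 0
  1×2 = 2 → write 0 carry 1
  1×2+1 = 3 → write 1 carry 1
  1×2+1 = 3 → write 1 carry 1
  1×2+1 = 3 → write 1 carry 1
  0×2+1 = 1 → write 1
  0×2 = 0 → write 0
  1×2 = 2 → write 0 carry 1
  0×2+1 = 1 → write 1
  1×2 = 2 → write 0 carry 1
  1×2+1 = 3 → write 1 carry 1
  1×2+1 = 3 → write 1 carry 1
  remaining carry: 1

0b1110100111100101100101100000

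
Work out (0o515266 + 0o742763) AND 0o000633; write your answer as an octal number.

0o211

Add column by column in base 8, right to left:
  6+3 = 1 carry 1
  6+6+1 = 5 carry 1
  2+7+1 = 2 carry 1
  5+2+1 = 0 carry 1
  1+4+1 = 6
  5+7 = 4 carry 1
  final carry 1
Sum = 0o1460251; now AND with 0o000633:
  1&0=0, 4&0=0, 6&0=0, 0&0=0, 2&6=2, 5&3=1, 1&3=1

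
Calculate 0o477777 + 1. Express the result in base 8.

0o500000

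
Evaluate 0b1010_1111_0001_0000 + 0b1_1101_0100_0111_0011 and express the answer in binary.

Add column by column in base 2, right to left:
  0+1 = 1
  0+1 = 1
  0+0 = 0
  0+0 = 0
  1+1 = 0 carry 1
  0+1+1 = 0 carry 1
  0+1+1 = 0 carry 1
  0+0+1 = 1
  1+0 = 1
  1+0 = 1
  1+1 = 0 carry 1
  1+0+1 = 0 carry 1
  0+1+1 = 0 carry 1
  1+0+1 = 0 carry 1
  0+1+1 = 0 carry 1
  1+1+1 = 1 carry 1
  0+1+1 = 0 carry 1
  final carry 1

0b101000001110000011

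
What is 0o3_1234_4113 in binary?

Each octal digit is 3 bits: 3=011 1=001 2=010 3=011 4=100 4=100 1=001 1=001 3=011.

0b11001010011100100001001011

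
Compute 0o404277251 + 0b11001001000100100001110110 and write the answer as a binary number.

0b111001101011100011100011111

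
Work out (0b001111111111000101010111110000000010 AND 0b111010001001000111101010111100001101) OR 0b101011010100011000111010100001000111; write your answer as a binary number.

0b101011011101011101111010110001000111

0b001111111111000101010111110000000010 AND 0b111010001001000111101010111100001101 = 0b001010001001000101000010110000000000.
Then OR with 0b101011010100011000111010100001000111.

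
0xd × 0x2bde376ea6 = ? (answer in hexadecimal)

Multiply each base-16 digit by 13, carrying:
  6×13 = 78 → write e carry 4
  a×13+4 = 134 → write 6 carry 8
  e×13+8 = 190 → write e carry 11
  6×13+11 = 89 → write 9 carry 5
  7×13+5 = 96 → write 0 carry 6
  3×13+6 = 45 → write d carry 2
  e×13+2 = 184 → write 8 carry 11
  d×13+11 = 180 → write 4 carry 11
  b×13+11 = 154 → write a carry 9
  2×13+9 = 35 → write 3 carry 2
  remaining carry: 2

0x23a48d09e6e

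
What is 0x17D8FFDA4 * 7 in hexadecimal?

Multiply each base-16 digit by 7, carrying:
  4×7 = 28 → write C carry 1
  A×7+1 = 71 → write 7 carry 4
  D×7+4 = 95 → write F carry 5
  F×7+5 = 110 → write E carry 6
  F×7+6 = 111 → write F carry 6
  8×7+6 = 62 → write E carry 3
  D×7+3 = 94 → write E carry 5
  7×7+5 = 54 → write 6 carry 3
  1×7+3 = 10 → write A

0xA6EEFEF7C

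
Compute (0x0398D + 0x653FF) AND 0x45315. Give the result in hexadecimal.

Add column by column in base 16, right to left:
  D+F = C carry 1
  8+F+1 = 8 carry 1
  9+3+1 = D
  3+5 = 8
  0+6 = 6
Sum = 0x68D8C; now AND with 0x45315:
  6&4=4, 8&5=0, D&3=1, 8&1=0, C&5=4

0x40104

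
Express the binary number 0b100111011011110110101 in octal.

0o4733665

Group the bits in threes: 100 111 011 011 110 110 101 → 4733665.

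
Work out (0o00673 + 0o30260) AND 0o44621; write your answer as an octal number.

Add column by column in base 8, right to left:
  3+0 = 3
  7+6 = 5 carry 1
  6+2+1 = 1 carry 1
  0+0+1 = 1
  0+3 = 3
Sum = 0o31153; now AND with 0o44621:
  3&4=0, 1&4=0, 1&6=0, 5&2=0, 3&1=1

0o1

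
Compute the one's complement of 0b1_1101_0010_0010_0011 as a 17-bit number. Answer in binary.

Invert each bit: 11101001000100011 → 00010110111011100.

0b00010110111011100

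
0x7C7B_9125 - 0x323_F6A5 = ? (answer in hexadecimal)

0x79579A80

Subtract column by column in base 16:
  5-5 → 0
  2-A → 8 (borrow)
  1-6-1 → A (borrow)
  9-F-1 → 9 (borrow)
  B-3-1 → 7
  7-2 → 5
  C-3 → 9
  7-0 → 7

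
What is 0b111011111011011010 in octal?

Group the bits in threes: 111 011 111 011 011 010 → 737332.

0o737332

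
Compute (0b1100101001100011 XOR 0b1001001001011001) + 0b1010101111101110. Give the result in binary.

First 0b1100101001100011 XOR 0b1001001001011001 = 0b0101100000111010.
Add column by column in base 2, right to left:
  0+0 = 0
  1+1 = 0 carry 1
  0+1+1 = 0 carry 1
  1+1+1 = 1 carry 1
  1+0+1 = 0 carry 1
  1+1+1 = 1 carry 1
  0+1+1 = 0 carry 1
  0+1+1 = 0 carry 1
  0+1+1 = 0 carry 1
  0+1+1 = 0 carry 1
  0+0+1 = 1
  1+1 = 0 carry 1
  1+0+1 = 0 carry 1
  0+1+1 = 0 carry 1
  1+0+1 = 0 carry 1
  0+1+1 = 0 carry 1
  final carry 1

0b10000010000101000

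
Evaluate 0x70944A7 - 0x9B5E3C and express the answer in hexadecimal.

Subtract column by column in base 16:
  7-C → B (borrow)
  A-3-1 → 6
  4-E → 6 (borrow)
  4-5-1 → E (borrow)
  9-B-1 → D (borrow)
  0-9-1 → 6 (borrow)
  7-0-1 → 6

0x66DE66B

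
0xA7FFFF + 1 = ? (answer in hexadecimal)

0xA80000

The trailing 4 digits are F (max in base 16), so adding 1 cascades: they roll to 0 and the next digit up increments.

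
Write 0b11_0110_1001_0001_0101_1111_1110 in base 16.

0x36915FE

Group the bits into nibbles: 0011 0110 1001 0001 0101 1111 1110 → 36915FE.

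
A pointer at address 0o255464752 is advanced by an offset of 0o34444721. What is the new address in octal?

Add column by column in base 8, right to left:
  2+1 = 3
  5+2 = 7
  7+7 = 6 carry 1
  4+4+1 = 1 carry 1
  6+4+1 = 3 carry 1
  4+4+1 = 1 carry 1
  5+4+1 = 2 carry 1
  5+3+1 = 1 carry 1
  2+0+1 = 3

0o312131673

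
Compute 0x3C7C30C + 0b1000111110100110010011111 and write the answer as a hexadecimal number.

0b1000111110100110010011111 = 0x11F4C9F in hexadecimal.
Add column by column in base 16, right to left:
  C+F = B carry 1
  0+9+1 = A
  3+C = F
  C+4 = 0 carry 1
  7+F+1 = 7 carry 1
  C+1+1 = E
  3+1 = 4

0x4E70FAB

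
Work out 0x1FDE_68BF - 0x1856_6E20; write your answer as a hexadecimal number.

0x787FA9F

Subtract column by column in base 16:
  F-0 → F
  B-2 → 9
  8-E → A (borrow)
  6-6-1 → F (borrow)
  E-6-1 → 7
  D-5 → 8
  F-8 → 7
  1-1 → 0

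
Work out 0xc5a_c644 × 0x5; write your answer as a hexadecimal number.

Multiply each base-16 digit by 5, carrying:
  4×5 = 20 → write 4 carry 1
  4×5+1 = 21 → write 5 carry 1
  6×5+1 = 31 → write f carry 1
  c×5+1 = 61 → write d carry 3
  a×5+3 = 53 → write 5 carry 3
  5×5+3 = 28 → write c carry 1
  c×5+1 = 61 → write d carry 3
  remaining carry: 3

0x3dc5df54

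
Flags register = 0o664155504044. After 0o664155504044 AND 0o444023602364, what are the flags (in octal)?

AND each oct digit independently (no carries):
  6&4=4, 6&4=4, 4&4=4, 1&0=0, 5&2=0, 5&3=1, 5&6=4, 0&0=0, 4&2=0, 0&3=0, 4&6=4, 4&4=4

0o444001400044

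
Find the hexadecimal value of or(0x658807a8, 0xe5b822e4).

0xe5b827ec

OR each hex digit independently (no carries):
  6|e=e, 5|5=5, 8|b=b, 8|8=8, 0|2=2, 7|2=7, a|e=e, 8|4=c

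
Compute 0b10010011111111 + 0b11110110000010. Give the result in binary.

Add column by column in base 2, right to left:
  1+0 = 1
  1+1 = 0 carry 1
  1+0+1 = 0 carry 1
  1+0+1 = 0 carry 1
  1+0+1 = 0 carry 1
  1+0+1 = 0 carry 1
  1+0+1 = 0 carry 1
  1+1+1 = 1 carry 1
  0+1+1 = 0 carry 1
  0+0+1 = 1
  1+1 = 0 carry 1
  0+1+1 = 0 carry 1
  0+1+1 = 0 carry 1
  1+1+1 = 1 carry 1
  final carry 1

0b110001010000001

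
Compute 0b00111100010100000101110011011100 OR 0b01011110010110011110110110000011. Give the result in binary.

0b01111110010110011111110111011111

OR bit by bit (1 where either bit is 1):
  00111100010100000101110011011100
| 01011110010110011110110110000011
= 01111110010110011111110111011111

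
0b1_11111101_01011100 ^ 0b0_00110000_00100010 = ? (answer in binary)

0b11100110101111110

XOR bit by bit (1 where the bits differ):
  11111110101011100
^ 00011000000100010
= 11100110101111110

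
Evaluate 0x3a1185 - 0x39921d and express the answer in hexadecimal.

0x7f68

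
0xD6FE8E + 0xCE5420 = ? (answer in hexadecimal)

Add column by column in base 16, right to left:
  E+0 = E
  8+2 = A
  E+4 = 2 carry 1
  F+5+1 = 5 carry 1
  6+E+1 = 5 carry 1
  D+C+1 = A carry 1
  final carry 1

0x1A552AE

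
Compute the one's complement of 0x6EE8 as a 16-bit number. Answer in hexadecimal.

Each hex digit d becomes F−d:
  6→9, E→1, E→1, 8→7

0x9117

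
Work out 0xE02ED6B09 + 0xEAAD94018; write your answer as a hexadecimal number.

0x1CADC6AB21

Add column by column in base 16, right to left:
  9+8 = 1 carry 1
  0+1+1 = 2
  B+0 = B
  6+4 = A
  D+9 = 6 carry 1
  E+D+1 = C carry 1
  2+A+1 = D
  0+A = A
  E+E = C carry 1
  final carry 1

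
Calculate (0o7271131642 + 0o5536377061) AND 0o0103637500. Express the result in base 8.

0o3430500

Add column by column in base 8, right to left:
  2+1 = 3
  4+6 = 2 carry 1
  6+0+1 = 7
  1+7 = 0 carry 1
  3+7+1 = 3 carry 1
  1+3+1 = 5
  1+6 = 7
  7+3 = 2 carry 1
  2+5+1 = 0 carry 1
  7+5+1 = 5 carry 1
  final carry 1
Sum = 0o15027530723; now AND with 0o0103637500:
  1&0=0, 5&0=0, 0&1=0, 2&0=0, 7&3=3, 5&6=4, 3&3=3, 0&7=0, 7&5=5, 2&0=0, 3&0=0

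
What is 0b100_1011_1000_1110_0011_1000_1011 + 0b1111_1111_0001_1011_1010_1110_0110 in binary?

Add column by column in base 2, right to left:
  1+0 = 1
  1+1 = 0 carry 1
  0+1+1 = 0 carry 1
  1+0+1 = 0 carry 1
  0+0+1 = 1
  0+1 = 1
  0+1 = 1
  1+1 = 0 carry 1
  1+0+1 = 0 carry 1
  1+1+1 = 1 carry 1
  0+0+1 = 1
  0+1 = 1
  0+1 = 1
  1+1 = 0 carry 1
  1+0+1 = 0 carry 1
  1+1+1 = 1 carry 1
  0+1+1 = 0 carry 1
  0+0+1 = 1
  0+0 = 0
  1+0 = 1
  1+1 = 0 carry 1
  1+1+1 = 1 carry 1
  0+1+1 = 0 carry 1
  1+1+1 = 1 carry 1
  0+1+1 = 0 carry 1
  0+1+1 = 0 carry 1
  1+1+1 = 1 carry 1
  0+1+1 = 0 carry 1
  final carry 1

0b10100101010101001111001110001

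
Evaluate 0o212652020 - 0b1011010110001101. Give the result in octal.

0b1011010110001101 = 0o132615 in octal.
Subtract column by column in base 8:
  0-5 → 3 (borrow)
  2-1-1 → 0
  0-6 → 2 (borrow)
  2-2-1 → 7 (borrow)
  5-3-1 → 1
  6-1 → 5
  2-0 → 2
  1-0 → 1
  2-0 → 2

0o212517203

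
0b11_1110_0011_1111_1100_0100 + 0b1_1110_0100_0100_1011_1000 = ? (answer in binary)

0b10111001000010001111100

Add column by column in base 2, right to left:
  0+0 = 0
  0+0 = 0
  1+0 = 1
  0+1 = 1
  0+1 = 1
  0+1 = 1
  1+0 = 1
  1+1 = 0 carry 1
  1+0+1 = 0 carry 1
  1+0+1 = 0 carry 1
  1+1+1 = 1 carry 1
  1+0+1 = 0 carry 1
  1+0+1 = 0 carry 1
  1+0+1 = 0 carry 1
  0+1+1 = 0 carry 1
  0+0+1 = 1
  0+0 = 0
  1+1 = 0 carry 1
  1+1+1 = 1 carry 1
  1+1+1 = 1 carry 1
  1+1+1 = 1 carry 1
  1+0+1 = 0 carry 1
  final carry 1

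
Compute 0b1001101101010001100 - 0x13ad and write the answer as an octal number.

0o1143337

0b1001101101010001100 = 0o1155214 in octal.
0x13ad = 0o11655 in octal.
Subtract column by column in base 8:
  4-5 → 7 (borrow)
  1-5-1 → 3 (borrow)
  2-6-1 → 3 (borrow)
  5-1-1 → 3
  5-1 → 4
  1-0 → 1
  1-0 → 1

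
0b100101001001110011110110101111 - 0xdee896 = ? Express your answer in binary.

0b100100010010000101010100011001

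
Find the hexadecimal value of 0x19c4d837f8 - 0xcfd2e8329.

0xcc7a9b4cf

Subtract column by column in base 16:
  8-9 → f (borrow)
  f-2-1 → c
  7-3 → 4
  3-8 → b (borrow)
  8-e-1 → 9 (borrow)
  d-2-1 → a
  4-d → 7 (borrow)
  c-f-1 → c (borrow)
  9-c-1 → c (borrow)
  1-0-1 → 0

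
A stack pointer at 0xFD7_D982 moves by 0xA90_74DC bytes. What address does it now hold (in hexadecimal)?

Add column by column in base 16, right to left:
  2+C = E
  8+D = 5 carry 1
  9+4+1 = E
  D+7 = 4 carry 1
  7+0+1 = 8
  D+9 = 6 carry 1
  F+A+1 = A carry 1
  final carry 1

0x1A684E5E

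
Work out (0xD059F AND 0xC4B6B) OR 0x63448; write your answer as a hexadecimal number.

0xE354B

0xD059F AND 0xC4B6B = 0xC010B.
Then OR with 0x63448.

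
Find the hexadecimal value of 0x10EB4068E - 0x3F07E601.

0xCFAC208D

Subtract column by column in base 16:
  E-1 → D
  8-0 → 8
  6-6 → 0
  0-E → 2 (borrow)
  4-7-1 → C (borrow)
  B-0-1 → A
  E-F → F (borrow)
  0-3-1 → C (borrow)
  1-0-1 → 0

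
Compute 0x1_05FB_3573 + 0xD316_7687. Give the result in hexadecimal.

Add column by column in base 16, right to left:
  3+7 = A
  7+8 = F
  5+6 = B
  3+7 = A
  B+6 = 1 carry 1
  F+1+1 = 1 carry 1
  5+3+1 = 9
  0+D = D
  1+0 = 1

0x1D911ABFA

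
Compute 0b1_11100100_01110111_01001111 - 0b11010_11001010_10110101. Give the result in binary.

Subtract column by column in base 2:
  1-1 → 0
  1-0 → 1
  1-1 → 0
  1-0 → 1
  0-1 → 1 (borrow)
  0-1-1 → 0 (borrow)
  1-0-1 → 0
  0-1 → 1 (borrow)
  1-0-1 → 0
  1-1 → 0
  1-0 → 1
  0-1 → 1 (borrow)
  1-0-1 → 0
  1-0 → 1
  1-1 → 0
  0-1 → 1 (borrow)
  0-0-1 → 1 (borrow)
  0-1-1 → 0 (borrow)
  1-0-1 → 0
  0-1 → 1 (borrow)
  0-1-1 → 0 (borrow)
  1-0-1 → 0
  1-0 → 1
  1-0 → 1
  1-0 → 1

0b1110010011010110010011010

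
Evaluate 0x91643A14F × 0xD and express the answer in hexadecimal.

0x76216F3103

Multiply each base-16 digit by 13, carrying:
  F×13 = 195 → write 3 carry 12
  4×13+12 = 64 → write 0 carry 4
  1×13+4 = 17 → write 1 carry 1
  A×13+1 = 131 → write 3 carry 8
  3×13+8 = 47 → write F carry 2
  4×13+2 = 54 → write 6 carry 3
  6×13+3 = 81 → write 1 carry 5
  1×13+5 = 18 → write 2 carry 1
  9×13+1 = 118 → write 6 carry 7
  remaining carry: 7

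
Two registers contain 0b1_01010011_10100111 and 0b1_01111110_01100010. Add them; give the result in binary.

Add column by column in base 2, right to left:
  1+0 = 1
  1+1 = 0 carry 1
  1+0+1 = 0 carry 1
  0+0+1 = 1
  0+0 = 0
  1+1 = 0 carry 1
  0+1+1 = 0 carry 1
  1+0+1 = 0 carry 1
  1+0+1 = 0 carry 1
  1+1+1 = 1 carry 1
  0+1+1 = 0 carry 1
  0+1+1 = 0 carry 1
  1+1+1 = 1 carry 1
  0+1+1 = 0 carry 1
  1+1+1 = 1 carry 1
  0+0+1 = 1
  1+1 = 0 carry 1
  final carry 1

0b101101001000001001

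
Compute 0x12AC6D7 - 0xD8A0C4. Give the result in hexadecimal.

0x522613

Subtract column by column in base 16:
  7-4 → 3
  D-C → 1
  6-0 → 6
  C-A → 2
  A-8 → 2
  2-D → 5 (borrow)
  1-0-1 → 0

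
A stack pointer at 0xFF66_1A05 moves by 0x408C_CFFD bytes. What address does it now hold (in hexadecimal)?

Add column by column in base 16, right to left:
  5+D = 2 carry 1
  0+F+1 = 0 carry 1
  A+F+1 = A carry 1
  1+C+1 = E
  6+C = 2 carry 1
  6+8+1 = F
  F+0 = F
  F+4 = 3 carry 1
  final carry 1

0x13FF2EA02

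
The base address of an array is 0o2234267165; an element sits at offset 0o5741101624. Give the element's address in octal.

Add column by column in base 8, right to left:
  5+4 = 1 carry 1
  6+2+1 = 1 carry 1
  1+6+1 = 0 carry 1
  7+1+1 = 1 carry 1
  6+0+1 = 7
  2+1 = 3
  4+1 = 5
  3+4 = 7
  2+7 = 1 carry 1
  2+5+1 = 0 carry 1
  final carry 1

0o10175371011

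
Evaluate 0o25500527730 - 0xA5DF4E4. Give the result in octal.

0o24251135364

0xA5DF4E4 = 0o1227372344 in octal.
Subtract column by column in base 8:
  0-4 → 4 (borrow)
  3-4-1 → 6 (borrow)
  7-3-1 → 3
  7-2 → 5
  2-7 → 3 (borrow)
  5-3-1 → 1
  0-7 → 1 (borrow)
  0-2-1 → 5 (borrow)
  5-2-1 → 2
  5-1 → 4
  2-0 → 2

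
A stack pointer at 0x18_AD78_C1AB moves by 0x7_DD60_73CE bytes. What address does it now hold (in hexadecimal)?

0x208AD93579

Add column by column in base 16, right to left:
  B+E = 9 carry 1
  A+C+1 = 7 carry 1
  1+3+1 = 5
  C+7 = 3 carry 1
  8+0+1 = 9
  7+6 = D
  D+D = A carry 1
  A+D+1 = 8 carry 1
  8+7+1 = 0 carry 1
  1+0+1 = 2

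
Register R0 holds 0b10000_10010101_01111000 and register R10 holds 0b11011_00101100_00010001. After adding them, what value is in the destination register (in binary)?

0b1010111100000110001001

Add column by column in base 2, right to left:
  0+1 = 1
  0+0 = 0
  0+0 = 0
  1+0 = 1
  1+1 = 0 carry 1
  1+0+1 = 0 carry 1
  1+0+1 = 0 carry 1
  0+0+1 = 1
  1+0 = 1
  0+0 = 0
  1+1 = 0 carry 1
  0+1+1 = 0 carry 1
  1+0+1 = 0 carry 1
  0+1+1 = 0 carry 1
  0+0+1 = 1
  1+0 = 1
  0+1 = 1
  0+1 = 1
  0+0 = 0
  0+1 = 1
  1+1 = 0 carry 1
  final carry 1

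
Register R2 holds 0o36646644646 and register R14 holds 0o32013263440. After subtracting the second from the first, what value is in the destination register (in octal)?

Subtract column by column in base 8:
  6-0 → 6
  4-4 → 0
  6-4 → 2
  4-3 → 1
  4-6 → 6 (borrow)
  6-2-1 → 3
  6-3 → 3
  4-1 → 3
  6-0 → 6
  6-2 → 4
  3-3 → 0

0o4633361206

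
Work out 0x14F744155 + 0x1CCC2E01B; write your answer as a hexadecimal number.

0x31C372170

Add column by column in base 16, right to left:
  5+B = 0 carry 1
  5+1+1 = 7
  1+0 = 1
  4+E = 2 carry 1
  4+2+1 = 7
  7+C = 3 carry 1
  F+C+1 = C carry 1
  4+C+1 = 1 carry 1
  1+1+1 = 3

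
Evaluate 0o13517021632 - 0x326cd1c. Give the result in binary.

0o13517021632 = 0b1011101001111000010001110011010 in binary.
0x326cd1c = 0b11001001101100110100011100 in binary.
Subtract column by column in base 2:
  0-0 → 0
  1-0 → 1
  0-1 → 1 (borrow)
  1-1-1 → 1 (borrow)
  1-1-1 → 1 (borrow)
  0-0-1 → 1 (borrow)
  0-0-1 → 1 (borrow)
  1-0-1 → 0
  1-1 → 0
  1-0 → 1
  0-1 → 1 (borrow)
  0-1-1 → 0 (borrow)
  0-0-1 → 1 (borrow)
  1-0-1 → 0
  0-1 → 1 (borrow)
  0-1-1 → 0 (borrow)
  0-0-1 → 1 (borrow)
  0-1-1 → 0 (borrow)
  1-1-1 → 1 (borrow)
  1-0-1 → 0
  1-0 → 1
  1-1 → 0
  0-0 → 0
  0-0 → 0
  1-1 → 0
  0-1 → 1 (borrow)
  1-0-1 → 0
  1-0 → 1
  1-0 → 1
  0-0 → 0
  1-0 → 1

0b1011010000101010101011001111110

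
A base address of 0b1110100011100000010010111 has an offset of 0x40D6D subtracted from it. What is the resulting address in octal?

0b1110100011100000010010111 = 0o164340227 in octal.
0x40D6D = 0o1006555 in octal.
Subtract column by column in base 8:
  7-5 → 2
  2-5 → 5 (borrow)
  2-5-1 → 4 (borrow)
  0-6-1 → 1 (borrow)
  4-0-1 → 3
  3-0 → 3
  4-1 → 3
  6-0 → 6
  1-0 → 1

0o163331452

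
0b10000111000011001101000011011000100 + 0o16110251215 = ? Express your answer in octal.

0o225141754521

0b10000111000011001101000011011000100 = 0o207031503304 in octal.
Add column by column in base 8, right to left:
  4+5 = 1 carry 1
  0+1+1 = 2
  3+2 = 5
  3+1 = 4
  0+5 = 5
  5+2 = 7
  1+0 = 1
  3+1 = 4
  0+1 = 1
  7+6 = 5 carry 1
  0+1+1 = 2
  2+0 = 2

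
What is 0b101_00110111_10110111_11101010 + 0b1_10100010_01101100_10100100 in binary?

Add column by column in base 2, right to left:
  0+0 = 0
  1+0 = 1
  0+1 = 1
  1+0 = 1
  0+0 = 0
  1+1 = 0 carry 1
  1+0+1 = 0 carry 1
  1+1+1 = 1 carry 1
  1+0+1 = 0 carry 1
  1+0+1 = 0 carry 1
  1+1+1 = 1 carry 1
  0+1+1 = 0 carry 1
  1+0+1 = 0 carry 1
  1+1+1 = 1 carry 1
  0+1+1 = 0 carry 1
  1+0+1 = 0 carry 1
  1+0+1 = 0 carry 1
  1+1+1 = 1 carry 1
  1+0+1 = 0 carry 1
  0+0+1 = 1
  1+0 = 1
  1+1 = 0 carry 1
  0+0+1 = 1
  0+1 = 1
  1+1 = 0 carry 1
  0+0+1 = 1
  1+0 = 1

0b110110110100010010010001110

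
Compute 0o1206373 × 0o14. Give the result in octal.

0o17115704

Multiply each base-8 digit by 12, carrying:
  3×12 = 36 → write 4 carry 4
  7×12+4 = 88 → write 0 carry 11
  3×12+11 = 47 → write 7 carry 5
  6×12+5 = 77 → write 5 carry 9
  0×12+9 = 9 → write 1 carry 1
  2×12+1 = 25 → write 1 carry 3
  1×12+3 = 15 → write 7 carry 1
  remaining carry: 1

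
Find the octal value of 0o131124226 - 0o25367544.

0o103534462

Subtract column by column in base 8:
  6-4 → 2
  2-4 → 6 (borrow)
  2-5-1 → 4 (borrow)
  4-7-1 → 4 (borrow)
  2-6-1 → 3 (borrow)
  1-3-1 → 5 (borrow)
  1-5-1 → 3 (borrow)
  3-2-1 → 0
  1-0 → 1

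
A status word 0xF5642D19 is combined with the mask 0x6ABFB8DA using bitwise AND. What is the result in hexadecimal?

0x60242818

AND each hex digit independently (no carries):
  F&6=6, 5&A=0, 6&B=2, 4&F=4, 2&B=2, D&8=8, 1&D=1, 9&A=8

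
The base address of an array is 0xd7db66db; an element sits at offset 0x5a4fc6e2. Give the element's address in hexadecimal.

0x1322b2dbd

Add column by column in base 16, right to left:
  b+2 = d
  d+e = b carry 1
  6+6+1 = d
  6+c = 2 carry 1
  b+f+1 = b carry 1
  d+4+1 = 2 carry 1
  7+a+1 = 2 carry 1
  d+5+1 = 3 carry 1
  final carry 1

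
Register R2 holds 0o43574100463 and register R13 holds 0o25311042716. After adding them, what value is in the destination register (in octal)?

Add column by column in base 8, right to left:
  3+6 = 1 carry 1
  6+1+1 = 0 carry 1
  4+7+1 = 4 carry 1
  0+2+1 = 3
  0+4 = 4
  1+0 = 1
  4+1 = 5
  7+1 = 0 carry 1
  5+3+1 = 1 carry 1
  3+5+1 = 1 carry 1
  4+2+1 = 7

0o71105143401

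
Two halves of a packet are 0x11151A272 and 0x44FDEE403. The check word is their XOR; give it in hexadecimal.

0x55E8F4671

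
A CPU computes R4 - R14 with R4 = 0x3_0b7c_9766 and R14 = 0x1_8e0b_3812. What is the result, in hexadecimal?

0x17d715f54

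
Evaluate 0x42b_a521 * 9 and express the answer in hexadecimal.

Multiply each base-16 digit by 9, carrying:
  1×9 = 9 → write 9
  2×9 = 18 → write 2 carry 1
  5×9+1 = 46 → write e carry 2
  a×9+2 = 92 → write c carry 5
  b×9+5 = 104 → write 8 carry 6
  2×9+6 = 24 → write 8 carry 1
  4×9+1 = 37 → write 5 carry 2
  remaining carry: 2

0x2588ce29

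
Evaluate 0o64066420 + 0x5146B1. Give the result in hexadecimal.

0o64066420 = 0xD06D10 in hexadecimal.
Add column by column in base 16, right to left:
  0+1 = 1
  1+B = C
  D+6 = 3 carry 1
  6+4+1 = B
  0+1 = 1
  D+5 = 2 carry 1
  final carry 1

0x121B3C1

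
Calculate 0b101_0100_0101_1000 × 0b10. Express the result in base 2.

Multiply each base-2 digit by 2, carrying:
  0×2 = 0 → write 0
  0×2 = 0 → write 0
  0×2 = 0 → write 0
  1×2 = 2 → write 0 carry 1
  1×2+1 = 3 → write 1 carry 1
  0×2+1 = 1 → write 1
  1×2 = 2 → write 0 carry 1
  0×2+1 = 1 → write 1
  0×2 = 0 → write 0
  0×2 = 0 → write 0
  1×2 = 2 → write 0 carry 1
  0×2+1 = 1 → write 1
  1×2 = 2 → write 0 carry 1
  0×2+1 = 1 → write 1
  1×2 = 2 → write 0 carry 1
  remaining carry: 1

0b1010100010110000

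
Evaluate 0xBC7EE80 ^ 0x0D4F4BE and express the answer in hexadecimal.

0xB131A3E

XOR each hex digit independently (no carries):
  B^0=B, C^D=1, 7^4=3, E^F=1, E^4=A, 8^B=3, 0^E=E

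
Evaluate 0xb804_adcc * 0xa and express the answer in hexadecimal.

0x7302ec9f8

Multiply each base-16 digit by 10, carrying:
  c×10 = 120 → write 8 carry 7
  c×10+7 = 127 → write f carry 7
  d×10+7 = 137 → write 9 carry 8
  a×10+8 = 108 → write c carry 6
  4×10+6 = 46 → write e carry 2
  0×10+2 = 2 → write 2
  8×10 = 80 → write 0 carry 5
  b×10+5 = 115 → write 3 carry 7
  remaining carry: 7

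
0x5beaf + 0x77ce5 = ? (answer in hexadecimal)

Add column by column in base 16, right to left:
  f+5 = 4 carry 1
  a+e+1 = 9 carry 1
  e+c+1 = b carry 1
  b+7+1 = 3 carry 1
  5+7+1 = d

0xd3b94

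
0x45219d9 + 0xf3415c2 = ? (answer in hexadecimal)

0x13862f9b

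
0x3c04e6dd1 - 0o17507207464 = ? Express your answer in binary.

0b1101000011001100010101111010011101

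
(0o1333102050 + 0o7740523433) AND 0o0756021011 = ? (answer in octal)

0o252021001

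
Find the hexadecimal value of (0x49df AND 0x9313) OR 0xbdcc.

0xbddf

0x49df AND 0x9313 = 0x0113.
Then OR with 0xbdcc.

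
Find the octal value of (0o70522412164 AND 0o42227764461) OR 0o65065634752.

0o65067634772

0o70522412164 AND 0o42227764461 = 0o40022400060.
Then OR with 0o65065634752.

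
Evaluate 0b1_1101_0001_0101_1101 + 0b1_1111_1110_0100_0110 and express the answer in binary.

0b111100111110100011

Add column by column in base 2, right to left:
  1+0 = 1
  0+1 = 1
  1+1 = 0 carry 1
  1+0+1 = 0 carry 1
  1+0+1 = 0 carry 1
  0+0+1 = 1
  1+1 = 0 carry 1
  0+0+1 = 1
  1+0 = 1
  0+1 = 1
  0+1 = 1
  0+1 = 1
  1+1 = 0 carry 1
  0+1+1 = 0 carry 1
  1+1+1 = 1 carry 1
  1+1+1 = 1 carry 1
  1+1+1 = 1 carry 1
  final carry 1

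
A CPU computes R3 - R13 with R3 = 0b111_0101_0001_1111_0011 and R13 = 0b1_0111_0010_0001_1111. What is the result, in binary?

0b1011101111111010100

Subtract column by column in base 2:
  1-1 → 0
  1-1 → 0
  0-1 → 1 (borrow)
  0-1-1 → 0 (borrow)
  1-1-1 → 1 (borrow)
  1-0-1 → 0
  1-0 → 1
  1-0 → 1
  1-0 → 1
  0-1 → 1 (borrow)
  0-0-1 → 1 (borrow)
  0-0-1 → 1 (borrow)
  1-1-1 → 1 (borrow)
  0-1-1 → 0 (borrow)
  1-1-1 → 1 (borrow)
  0-0-1 → 1 (borrow)
  1-1-1 → 1 (borrow)
  1-0-1 → 0
  1-0 → 1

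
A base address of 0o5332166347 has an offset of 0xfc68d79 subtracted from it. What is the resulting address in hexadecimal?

0o5332166347 = 0x2b68ece7 in hexadecimal.
Subtract column by column in base 16:
  7-9 → e (borrow)
  e-7-1 → 6
  c-d → f (borrow)
  e-8-1 → 5
  8-6 → 2
  6-c → a (borrow)
  b-f-1 → b (borrow)
  2-0-1 → 1

0x1ba25f6e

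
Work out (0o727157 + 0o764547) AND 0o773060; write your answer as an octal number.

Add column by column in base 8, right to left:
  7+7 = 6 carry 1
  5+4+1 = 2 carry 1
  1+5+1 = 7
  7+4 = 3 carry 1
  2+6+1 = 1 carry 1
  7+7+1 = 7 carry 1
  final carry 1
Sum = 0o1713726; now AND with 0o773060:
  1&0=0, 7&7=7, 1&7=1, 3&3=3, 7&0=0, 2&6=2, 6&0=0

0o713020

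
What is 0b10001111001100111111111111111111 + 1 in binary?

The trailing 18 digits are 1 (max in base 2), so adding 1 cascades: they roll to 0 and the next digit up increments.

0b10001111001101000000000000000000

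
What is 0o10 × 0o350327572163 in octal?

0o3503275721630

Multiply each base-8 digit by 8, carrying:
  3×8 = 24 → write 0 carry 3
  6×8+3 = 51 → write 3 carry 6
  1×8+6 = 14 → write 6 carry 1
  2×8+1 = 17 → write 1 carry 2
  7×8+2 = 58 → write 2 carry 7
  5×8+7 = 47 → write 7 carry 5
  7×8+5 = 61 → write 5 carry 7
  2×8+7 = 23 → write 7 carry 2
  3×8+2 = 26 → write 2 carry 3
  0×8+3 = 3 → write 3
  5×8 = 40 → write 0 carry 5
  3×8+5 = 29 → write 5 carry 3
  remaining carry: 3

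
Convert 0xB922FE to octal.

0o56221376

Expand each hex digit to 4 bits: B=1011 9=1001 2=0010 2=0010 F=1111 E=1110.
Group the bits in threes: 101 110 010 010 001 011 111 110 → 56221376.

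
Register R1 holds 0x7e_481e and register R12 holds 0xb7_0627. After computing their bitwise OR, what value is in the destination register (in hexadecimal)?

0xff4e3f

OR each hex digit independently (no carries):
  7|b=f, e|7=f, 4|0=4, 8|6=e, 1|2=3, e|7=f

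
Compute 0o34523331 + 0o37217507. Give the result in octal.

0o73743040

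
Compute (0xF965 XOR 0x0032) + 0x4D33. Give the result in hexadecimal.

0x1468A

First 0xF965 XOR 0x0032 = 0xF957.
Add column by column in base 16, right to left:
  7+3 = A
  5+3 = 8
  9+D = 6 carry 1
  F+4+1 = 4 carry 1
  final carry 1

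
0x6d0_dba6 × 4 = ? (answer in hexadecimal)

Multiply each base-16 digit by 4, carrying:
  6×4 = 24 → write 8 carry 1
  a×4+1 = 41 → write 9 carry 2
  b×4+2 = 46 → write e carry 2
  d×4+2 = 54 → write 6 carry 3
  0×4+3 = 3 → write 3
  d×4 = 52 → write 4 carry 3
  6×4+3 = 27 → write b carry 1
  remaining carry: 1

0x1b436e98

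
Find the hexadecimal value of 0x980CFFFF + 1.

0x980D0000

The trailing 4 digits are F (max in base 16), so adding 1 cascades: they roll to 0 and the next digit up increments.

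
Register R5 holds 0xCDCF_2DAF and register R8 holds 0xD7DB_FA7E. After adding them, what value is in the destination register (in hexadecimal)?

0x1A5AB282D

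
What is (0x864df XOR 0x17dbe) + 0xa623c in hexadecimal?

0x137b9d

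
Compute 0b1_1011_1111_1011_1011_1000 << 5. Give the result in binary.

0b11011111110111011100000000

Left shift by 5: append 5 zero bits.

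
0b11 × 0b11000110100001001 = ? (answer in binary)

Multiply each base-2 digit by 3, carrying:
  1×3 = 3 → write 1 carry 1
  0×3+1 = 1 → write 1
  0×3 = 0 → write 0
  1×3 = 3 → write 1 carry 1
  0×3+1 = 1 → write 1
  0×3 = 0 → write 0
  0×3 = 0 → write 0
  0×3 = 0 → write 0
  1×3 = 3 → write 1 carry 1
  0×3+1 = 1 → write 1
  1×3 = 3 → write 1 carry 1
  1×3+1 = 4 → write 0 carry 2
  0×3+2 = 2 → write 0 carry 1
  0×3+1 = 1 → write 1
  0×3 = 0 → write 0
  1×3 = 3 → write 1 carry 1
  1×3+1 = 4 → write 0 carry 2
  remaining carry: 10

0b1001010011100011011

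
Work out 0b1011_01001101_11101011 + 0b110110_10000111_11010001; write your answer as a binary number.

0b10000011101010110111100

Add column by column in base 2, right to left:
  1+1 = 0 carry 1
  1+0+1 = 0 carry 1
  0+0+1 = 1
  1+0 = 1
  0+1 = 1
  1+0 = 1
  1+1 = 0 carry 1
  1+1+1 = 1 carry 1
  1+1+1 = 1 carry 1
  0+1+1 = 0 carry 1
  1+1+1 = 1 carry 1
  1+0+1 = 0 carry 1
  0+0+1 = 1
  0+0 = 0
  1+0 = 1
  0+1 = 1
  1+0 = 1
  1+1 = 0 carry 1
  0+1+1 = 0 carry 1
  1+0+1 = 0 carry 1
  0+1+1 = 0 carry 1
  0+1+1 = 0 carry 1
  final carry 1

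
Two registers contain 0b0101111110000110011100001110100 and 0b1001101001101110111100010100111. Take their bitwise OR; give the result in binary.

0b1101111111101110111100011110111

OR bit by bit (1 where either bit is 1):
  0101111110000110011100001110100
| 1001101001101110111100010100111
= 1101111111101110111100011110111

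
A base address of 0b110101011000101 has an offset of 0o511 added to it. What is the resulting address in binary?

0o511 = 0b101001001 in binary.
Add column by column in base 2, right to left:
  1+1 = 0 carry 1
  0+0+1 = 1
  1+0 = 1
  0+1 = 1
  0+0 = 0
  0+0 = 0
  1+1 = 0 carry 1
  1+0+1 = 0 carry 1
  0+1+1 = 0 carry 1
  1+0+1 = 0 carry 1
  0+0+1 = 1
  1+0 = 1
  0+0 = 0
  1+0 = 1
  1+0 = 1

0b110110000001110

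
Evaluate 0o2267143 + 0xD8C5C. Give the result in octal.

0xD8C5C = 0o3306134 in octal.
Add column by column in base 8, right to left:
  3+4 = 7
  4+3 = 7
  1+1 = 2
  7+6 = 5 carry 1
  6+0+1 = 7
  2+3 = 5
  2+3 = 5

0o5575277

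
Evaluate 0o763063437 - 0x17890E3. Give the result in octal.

0o624753074

0x17890E3 = 0o136110343 in octal.
Subtract column by column in base 8:
  7-3 → 4
  3-4 → 7 (borrow)
  4-3-1 → 0
  3-0 → 3
  6-1 → 5
  0-1 → 7 (borrow)
  3-6-1 → 4 (borrow)
  6-3-1 → 2
  7-1 → 6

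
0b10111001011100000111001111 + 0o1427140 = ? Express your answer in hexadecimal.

0x2ebf02f

0b10111001011100000111001111 = 0x2e5c1cf in hexadecimal.
0o1427140 = 0x62e60 in hexadecimal.
Add column by column in base 16, right to left:
  f+0 = f
  c+6 = 2 carry 1
  1+e+1 = 0 carry 1
  c+2+1 = f
  5+6 = b
  e+0 = e
  2+0 = 2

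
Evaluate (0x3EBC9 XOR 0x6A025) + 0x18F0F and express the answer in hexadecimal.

0x6DAFB

First 0x3EBC9 XOR 0x6A025 = 0x54BEC.
Add column by column in base 16, right to left:
  C+F = B carry 1
  E+0+1 = F
  B+F = A carry 1
  4+8+1 = D
  5+1 = 6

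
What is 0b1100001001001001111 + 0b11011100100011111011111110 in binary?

0b11011110000101000101001101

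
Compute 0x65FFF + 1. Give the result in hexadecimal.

0x66000

The trailing 3 digits are F (max in base 16), so adding 1 cascades: they roll to 0 and the next digit up increments.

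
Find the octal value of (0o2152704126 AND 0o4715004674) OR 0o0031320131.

0o2152704126 AND 0o4715004674 = 0o0110004024.
Then OR with 0o0031320131.

0o131324135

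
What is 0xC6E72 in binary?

Expand each hex digit to 4 bits: C=1100 6=0110 E=1110 7=0111 2=0010.

0b11000110111001110010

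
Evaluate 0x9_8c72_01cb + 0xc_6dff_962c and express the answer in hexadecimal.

0x15fa7197f7

Add column by column in base 16, right to left:
  b+c = 7 carry 1
  c+2+1 = f
  1+6 = 7
  0+9 = 9
  2+f = 1 carry 1
  7+f+1 = 7 carry 1
  c+d+1 = a carry 1
  8+6+1 = f
  9+c = 5 carry 1
  final carry 1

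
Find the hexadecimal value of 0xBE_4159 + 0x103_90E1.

Add column by column in base 16, right to left:
  9+1 = A
  5+E = 3 carry 1
  1+0+1 = 2
  4+9 = D
  E+3 = 1 carry 1
  B+0+1 = C
  0+1 = 1

0x1C1D23A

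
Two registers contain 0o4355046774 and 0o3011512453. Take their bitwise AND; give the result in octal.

0o0011002450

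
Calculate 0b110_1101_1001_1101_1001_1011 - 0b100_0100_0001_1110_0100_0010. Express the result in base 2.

0b1010010111111101011001

Subtract column by column in base 2:
  1-0 → 1
  1-1 → 0
  0-0 → 0
  1-0 → 1
  1-0 → 1
  0-0 → 0
  0-1 → 1 (borrow)
  1-0-1 → 0
  1-0 → 1
  0-1 → 1 (borrow)
  1-1-1 → 1 (borrow)
  1-1-1 → 1 (borrow)
  1-1-1 → 1 (borrow)
  0-0-1 → 1 (borrow)
  0-0-1 → 1 (borrow)
  1-0-1 → 0
  1-0 → 1
  0-0 → 0
  1-1 → 0
  1-0 → 1
  0-0 → 0
  1-0 → 1
  1-1 → 0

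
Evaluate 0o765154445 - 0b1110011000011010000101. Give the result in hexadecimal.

0x79b52a0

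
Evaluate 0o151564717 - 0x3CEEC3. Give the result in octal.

0o132375414

0x3CEEC3 = 0o17167303 in octal.
Subtract column by column in base 8:
  7-3 → 4
  1-0 → 1
  7-3 → 4
  4-7 → 5 (borrow)
  6-6-1 → 7 (borrow)
  5-1-1 → 3
  1-7 → 2 (borrow)
  5-1-1 → 3
  1-0 → 1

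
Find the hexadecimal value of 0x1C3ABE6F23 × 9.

Multiply each base-16 digit by 9, carrying:
  3×9 = 27 → write B carry 1
  2×9+1 = 19 → write 3 carry 1
  F×9+1 = 136 → write 8 carry 8
  6×9+8 = 62 → write E carry 3
  E×9+3 = 129 → write 1 carry 8
  B×9+8 = 107 → write B carry 6
  A×9+6 = 96 → write 0 carry 6
  3×9+6 = 33 → write 1 carry 2
  C×9+2 = 110 → write E carry 6
  1×9+6 = 15 → write F

0xFE10B1E83B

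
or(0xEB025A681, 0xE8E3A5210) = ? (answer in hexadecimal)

0xEBE3FF691

OR each hex digit independently (no carries):
  E|E=E, B|8=B, 0|E=E, 2|3=3, 5|A=F, A|5=F, 6|2=6, 8|1=9, 1|0=1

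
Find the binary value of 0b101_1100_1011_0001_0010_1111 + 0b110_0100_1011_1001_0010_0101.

Add column by column in base 2, right to left:
  1+1 = 0 carry 1
  1+0+1 = 0 carry 1
  1+1+1 = 1 carry 1
  1+0+1 = 0 carry 1
  0+0+1 = 1
  1+1 = 0 carry 1
  0+0+1 = 1
  0+0 = 0
  1+1 = 0 carry 1
  0+0+1 = 1
  0+0 = 0
  0+1 = 1
  1+1 = 0 carry 1
  1+1+1 = 1 carry 1
  0+0+1 = 1
  1+1 = 0 carry 1
  0+0+1 = 1
  0+0 = 0
  1+1 = 0 carry 1
  1+0+1 = 0 carry 1
  1+0+1 = 0 carry 1
  0+1+1 = 0 carry 1
  1+1+1 = 1 carry 1
  final carry 1

0b110000010110101001010100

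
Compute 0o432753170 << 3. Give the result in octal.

0o4327531700

Shifting left by 3 bits = 1 oct digit: append 1 zero.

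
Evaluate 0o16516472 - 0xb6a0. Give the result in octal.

0o16363232

0xb6a0 = 0o133240 in octal.
Subtract column by column in base 8:
  2-0 → 2
  7-4 → 3
  4-2 → 2
  6-3 → 3
  1-3 → 6 (borrow)
  5-1-1 → 3
  6-0 → 6
  1-0 → 1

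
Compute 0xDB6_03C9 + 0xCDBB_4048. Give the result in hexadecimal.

0xDB714411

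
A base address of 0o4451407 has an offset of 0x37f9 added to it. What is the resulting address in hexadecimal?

0o4451407 = 0x125307 in hexadecimal.
Add column by column in base 16, right to left:
  7+9 = 0 carry 1
  0+f+1 = 0 carry 1
  3+7+1 = b
  5+3 = 8
  2+0 = 2
  1+0 = 1

0x128b00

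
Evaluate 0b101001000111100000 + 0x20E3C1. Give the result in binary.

0b1000110111010110100001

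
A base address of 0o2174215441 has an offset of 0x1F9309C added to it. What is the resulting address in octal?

0o2372445675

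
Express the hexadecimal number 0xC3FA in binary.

Expand each hex digit to 4 bits: C=1100 3=0011 F=1111 A=1010.

0b1100001111111010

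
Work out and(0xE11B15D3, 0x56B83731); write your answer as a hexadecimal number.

AND each hex digit independently (no carries):
  E&5=4, 1&6=0, 1&B=1, B&8=8, 1&3=1, 5&7=5, D&3=1, 3&1=1

0x40181511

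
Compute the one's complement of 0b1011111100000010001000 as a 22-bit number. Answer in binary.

0b0100000011111101110111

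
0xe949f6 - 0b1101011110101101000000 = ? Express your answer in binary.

0b101100110101111010110110

0xe949f6 = 0b111010010100100111110110 in binary.
Subtract column by column in base 2:
  0-0 → 0
  1-0 → 1
  1-0 → 1
  0-0 → 0
  1-0 → 1
  1-0 → 1
  1-1 → 0
  1-0 → 1
  1-1 → 0
  0-1 → 1 (borrow)
  0-0-1 → 1 (borrow)
  1-1-1 → 1 (borrow)
  0-0-1 → 1 (borrow)
  0-1-1 → 0 (borrow)
  1-1-1 → 1 (borrow)
  0-1-1 → 0 (borrow)
  1-1-1 → 1 (borrow)
  0-0-1 → 1 (borrow)
  0-1-1 → 0 (borrow)
  1-0-1 → 0
  0-1 → 1 (borrow)
  1-1-1 → 1 (borrow)
  1-0-1 → 0
  1-0 → 1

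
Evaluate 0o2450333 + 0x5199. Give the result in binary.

0b10101010001001110100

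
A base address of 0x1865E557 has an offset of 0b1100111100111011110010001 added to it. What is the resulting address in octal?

0x1865E557 = 0o3031362527 in octal.
0b1100111100111011110010001 = 0o147473621 in octal.
Add column by column in base 8, right to left:
  7+1 = 0 carry 1
  2+2+1 = 5
  5+6 = 3 carry 1
  2+3+1 = 6
  6+7 = 5 carry 1
  3+4+1 = 0 carry 1
  1+7+1 = 1 carry 1
  3+4+1 = 0 carry 1
  0+1+1 = 2
  3+0 = 3

0o3201056350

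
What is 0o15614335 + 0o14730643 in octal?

Add column by column in base 8, right to left:
  5+3 = 0 carry 1
  3+4+1 = 0 carry 1
  3+6+1 = 2 carry 1
  4+0+1 = 5
  1+3 = 4
  6+7 = 5 carry 1
  5+4+1 = 2 carry 1
  1+1+1 = 3

0o32545200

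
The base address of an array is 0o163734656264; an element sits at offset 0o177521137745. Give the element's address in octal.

0o363456016231

Add column by column in base 8, right to left:
  4+5 = 1 carry 1
  6+4+1 = 3 carry 1
  2+7+1 = 2 carry 1
  6+7+1 = 6 carry 1
  5+3+1 = 1 carry 1
  6+1+1 = 0 carry 1
  4+1+1 = 6
  3+2 = 5
  7+5 = 4 carry 1
  3+7+1 = 3 carry 1
  6+7+1 = 6 carry 1
  1+1+1 = 3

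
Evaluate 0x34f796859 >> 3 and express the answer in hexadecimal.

0x69ef2d0b

3 bits is not a whole number of base-16 digits; in binary: 1101001111011110010110100001011001 >> 3 = 1101001111011110010110100001011.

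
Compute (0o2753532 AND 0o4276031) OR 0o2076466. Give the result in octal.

0o2276476

0o2753532 AND 0o4276031 = 0o0252030.
Then OR with 0o2076466.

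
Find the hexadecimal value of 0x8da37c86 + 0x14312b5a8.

0x1d0b6322e

Add column by column in base 16, right to left:
  6+8 = e
  8+a = 2 carry 1
  c+5+1 = 2 carry 1
  7+b+1 = 3 carry 1
  3+2+1 = 6
  a+1 = b
  d+3 = 0 carry 1
  8+4+1 = d
  0+1 = 1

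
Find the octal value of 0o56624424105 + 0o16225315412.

0o75051741517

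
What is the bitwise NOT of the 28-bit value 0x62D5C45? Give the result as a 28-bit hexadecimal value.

0x9D2A3BA

Each hex digit d becomes F−d:
  6→9, 2→D, D→2, 5→A, C→3, 4→B, 5→A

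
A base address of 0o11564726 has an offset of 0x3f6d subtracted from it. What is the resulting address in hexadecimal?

0x26aa69

0o11564726 = 0x26e9d6 in hexadecimal.
Subtract column by column in base 16:
  6-d → 9 (borrow)
  d-6-1 → 6
  9-f → a (borrow)
  e-3-1 → a
  6-0 → 6
  2-0 → 2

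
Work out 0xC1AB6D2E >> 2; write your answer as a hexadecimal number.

0x306ADB4B

2 bits is not a whole number of base-16 digits; in binary: 11000001101010110110110100101110 >> 2 = 110000011010101101101101001011.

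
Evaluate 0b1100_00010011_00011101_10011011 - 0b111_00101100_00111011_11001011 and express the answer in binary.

Subtract column by column in base 2:
  1-1 → 0
  1-1 → 0
  0-0 → 0
  1-1 → 0
  1-0 → 1
  0-0 → 0
  0-1 → 1 (borrow)
  1-1-1 → 1 (borrow)
  1-1-1 → 1 (borrow)
  0-1-1 → 0 (borrow)
  1-0-1 → 0
  1-1 → 0
  1-1 → 0
  0-1 → 1 (borrow)
  0-0-1 → 1 (borrow)
  0-0-1 → 1 (borrow)
  1-0-1 → 0
  1-0 → 1
  0-1 → 1 (borrow)
  0-1-1 → 0 (borrow)
  1-0-1 → 0
  0-1 → 1 (borrow)
  0-0-1 → 1 (borrow)
  0-0-1 → 1 (borrow)
  0-1-1 → 0 (borrow)
  0-1-1 → 0 (borrow)
  1-1-1 → 1 (borrow)
  1-0-1 → 0

0b100111001101110000111010000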